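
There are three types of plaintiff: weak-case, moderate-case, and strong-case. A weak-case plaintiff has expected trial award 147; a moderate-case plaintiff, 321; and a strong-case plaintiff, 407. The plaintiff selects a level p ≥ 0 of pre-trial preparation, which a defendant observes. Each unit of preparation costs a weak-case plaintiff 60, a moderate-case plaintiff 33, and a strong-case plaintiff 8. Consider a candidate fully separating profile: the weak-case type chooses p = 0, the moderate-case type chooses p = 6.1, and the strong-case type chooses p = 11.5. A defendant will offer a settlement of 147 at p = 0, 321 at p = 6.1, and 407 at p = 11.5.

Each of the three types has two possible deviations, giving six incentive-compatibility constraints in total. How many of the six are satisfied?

5

Weak-case (own payoff 147): to p=6.1 gives 321 − 60×6.1 = -45 → no gain ✓; to p=11.5 gives 407 − 60×11.5 = -283 → no gain ✓.
Moderate-case (own payoff 321 − 33×6.1 = 119.7): to p=0 gives 147 → profitable ✗; to p=11.5 gives 407 − 33×11.5 = 27.5 → no gain ✓.
Strong-case (own payoff 407 − 8×11.5 = 315): to p=0 gives 147 → no gain ✓; to p=6.1 gives 321 − 8×6.1 = 272.2 → no gain ✓.
5 of the 6 constraints hold; not an equilibrium.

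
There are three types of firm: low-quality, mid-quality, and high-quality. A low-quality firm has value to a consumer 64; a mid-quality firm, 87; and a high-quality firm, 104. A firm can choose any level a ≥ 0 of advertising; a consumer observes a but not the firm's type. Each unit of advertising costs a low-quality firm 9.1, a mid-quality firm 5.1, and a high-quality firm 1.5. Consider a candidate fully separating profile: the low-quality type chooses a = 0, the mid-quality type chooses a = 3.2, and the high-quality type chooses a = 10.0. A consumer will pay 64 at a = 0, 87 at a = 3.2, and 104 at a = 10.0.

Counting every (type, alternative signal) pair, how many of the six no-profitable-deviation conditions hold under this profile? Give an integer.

6

High-quality (own payoff 104 − 1.5×10.0 = 89): to a=0 gives 64 → no gain ✓; to a=3.2 gives 87 − 1.5×3.2 = 82.2 → no gain ✓.
Low-quality (own payoff 64): to a=3.2 gives 87 − 9.1×3.2 = 57.88 → no gain ✓; to a=10.0 gives 104 − 9.1×10.0 = 13 → no gain ✓.
Mid-quality (own payoff 87 − 5.1×3.2 = 70.68): to a=0 gives 64 → no gain ✓; to a=10.0 gives 104 − 5.1×10.0 = 53 → no gain ✓.
6 of the 6 constraints hold; this profile is a separating equilibrium.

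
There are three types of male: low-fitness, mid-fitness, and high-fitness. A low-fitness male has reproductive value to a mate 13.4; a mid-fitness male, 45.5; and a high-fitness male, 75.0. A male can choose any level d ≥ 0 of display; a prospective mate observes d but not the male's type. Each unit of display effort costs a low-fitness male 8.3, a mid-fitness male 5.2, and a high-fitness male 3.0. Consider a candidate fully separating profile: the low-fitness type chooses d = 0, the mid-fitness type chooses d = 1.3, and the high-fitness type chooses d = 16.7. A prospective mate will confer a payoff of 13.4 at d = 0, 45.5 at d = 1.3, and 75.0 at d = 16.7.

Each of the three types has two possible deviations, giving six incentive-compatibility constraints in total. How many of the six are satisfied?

4

Mid-fitness (own payoff 45.5 − 5.2×1.3 = 38.74): to d=0 gives 13.4 → no gain ✓; to d=16.7 gives 75.0 − 5.2×16.7 = -11.84 → no gain ✓.
Low-fitness (own payoff 13.4): to d=1.3 gives 45.5 − 8.3×1.3 = 34.71 → profitable ✗; to d=16.7 gives 75.0 − 8.3×16.7 = -63.61 → no gain ✓.
High-fitness (own payoff 75.0 − 3.0×16.7 = 24.9): to d=0 gives 13.4 → no gain ✓; to d=1.3 gives 45.5 − 3.0×1.3 = 41.6 → profitable ✗.
4 of the 6 constraints hold; not an equilibrium.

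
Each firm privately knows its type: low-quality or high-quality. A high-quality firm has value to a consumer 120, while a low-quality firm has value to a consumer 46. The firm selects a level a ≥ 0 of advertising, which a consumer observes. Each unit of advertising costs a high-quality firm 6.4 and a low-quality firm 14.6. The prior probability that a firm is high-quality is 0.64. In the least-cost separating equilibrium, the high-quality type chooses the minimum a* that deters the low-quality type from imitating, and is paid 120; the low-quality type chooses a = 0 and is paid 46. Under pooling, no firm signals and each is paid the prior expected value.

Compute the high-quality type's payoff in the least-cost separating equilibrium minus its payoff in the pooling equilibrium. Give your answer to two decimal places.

Least-cost separating signal: a* solves 46 = 120 − 14.6·a*, so a* = (120 − 46)/14.6 ≈ 5.0685.
High-quality type's separating payoff: 120 − 6.4 × a* = 120 − 6.4 × (120 − 46)/14.6 = 120 − 473.6/14.6 ≈ 87.5616.
Pooling payoff: 0.64 × 120 + 0.36 × 46 = 93.36.
Difference: 87.5616 − 93.36 = -5.7984, i.e. -5.80 to two decimal places.
The high-quality type would prefer the pooling outcome.

-5.80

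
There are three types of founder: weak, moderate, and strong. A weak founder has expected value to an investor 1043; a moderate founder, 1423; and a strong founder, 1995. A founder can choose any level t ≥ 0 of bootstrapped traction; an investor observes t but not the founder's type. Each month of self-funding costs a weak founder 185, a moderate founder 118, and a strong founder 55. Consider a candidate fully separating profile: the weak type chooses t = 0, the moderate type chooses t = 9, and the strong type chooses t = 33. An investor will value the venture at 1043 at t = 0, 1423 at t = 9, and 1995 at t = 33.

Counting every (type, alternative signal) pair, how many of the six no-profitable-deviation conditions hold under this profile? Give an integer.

Strong (own payoff 1995 − 55×33 = 180): to t=0 gives 1043 → profitable ✗; to t=9 gives 1423 − 55×9 = 928 → profitable ✗.
Weak (own payoff 1043): to t=9 gives 1423 − 185×9 = -242 → no gain ✓; to t=33 gives 1995 − 185×33 = -4110 → no gain ✓.
Moderate (own payoff 1423 − 118×9 = 361): to t=0 gives 1043 → profitable ✗; to t=33 gives 1995 − 118×33 = -1899 → no gain ✓.
3 of the 6 constraints hold; not an equilibrium.

3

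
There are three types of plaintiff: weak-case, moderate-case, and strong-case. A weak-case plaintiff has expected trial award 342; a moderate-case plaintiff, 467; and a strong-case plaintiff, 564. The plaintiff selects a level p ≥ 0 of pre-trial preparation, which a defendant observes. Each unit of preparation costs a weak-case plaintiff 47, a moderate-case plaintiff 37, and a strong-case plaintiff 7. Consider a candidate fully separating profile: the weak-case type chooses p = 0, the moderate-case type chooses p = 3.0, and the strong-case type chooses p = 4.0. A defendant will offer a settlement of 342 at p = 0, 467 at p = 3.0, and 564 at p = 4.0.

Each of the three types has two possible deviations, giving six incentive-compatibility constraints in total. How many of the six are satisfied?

4

Strong-case (own payoff 564 − 7×4.0 = 536): to p=0 gives 342 → no gain ✓; to p=3.0 gives 467 − 7×3.0 = 446 → no gain ✓.
Weak-case (own payoff 342): to p=3.0 gives 467 − 47×3.0 = 326 → no gain ✓; to p=4.0 gives 564 − 47×4.0 = 376 → profitable ✗.
Moderate-case (own payoff 467 − 37×3.0 = 356): to p=0 gives 342 → no gain ✓; to p=4.0 gives 564 − 37×4.0 = 416 → profitable ✗.
4 of the 6 constraints hold; not an equilibrium.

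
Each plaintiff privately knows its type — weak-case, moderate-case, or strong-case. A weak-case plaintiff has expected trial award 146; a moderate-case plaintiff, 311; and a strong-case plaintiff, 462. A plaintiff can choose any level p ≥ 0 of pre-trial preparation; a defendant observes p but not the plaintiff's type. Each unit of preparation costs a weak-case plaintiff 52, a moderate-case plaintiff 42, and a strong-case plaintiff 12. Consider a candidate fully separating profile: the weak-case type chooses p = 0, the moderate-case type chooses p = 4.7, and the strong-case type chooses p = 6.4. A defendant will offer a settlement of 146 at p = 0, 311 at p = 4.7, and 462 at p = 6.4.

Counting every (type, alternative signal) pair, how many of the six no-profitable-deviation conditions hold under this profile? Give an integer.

Strong-case (own payoff 462 − 12×6.4 = 385.2): to p=0 gives 146 → no gain ✓; to p=4.7 gives 311 − 12×4.7 = 254.6 → no gain ✓.
Moderate-case (own payoff 311 − 42×4.7 = 113.6): to p=0 gives 146 → profitable ✗; to p=6.4 gives 462 − 42×6.4 = 193.2 → profitable ✗.
Weak-case (own payoff 146): to p=4.7 gives 311 − 52×4.7 = 66.6 → no gain ✓; to p=6.4 gives 462 − 52×6.4 = 129.2 → no gain ✓.
4 of the 6 constraints hold; not an equilibrium.

4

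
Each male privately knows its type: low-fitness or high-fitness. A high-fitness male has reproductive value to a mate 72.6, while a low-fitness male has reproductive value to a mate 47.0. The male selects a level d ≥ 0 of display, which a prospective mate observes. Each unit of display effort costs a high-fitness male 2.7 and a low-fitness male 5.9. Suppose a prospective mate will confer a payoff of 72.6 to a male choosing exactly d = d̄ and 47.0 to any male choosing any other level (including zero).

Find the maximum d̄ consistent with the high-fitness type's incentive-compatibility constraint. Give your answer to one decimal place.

9.5

Choosing d̄ yields the high-fitness type 72.6 − 2.7·d̄; choosing zero yields 47.0.
The high-fitness type is indifferent at 72.6 − 2.7·d̄ = 47.0, i.e. d̄ = (72.6 − 47.0) / 2.7 ≈ 9.5.
For any d̄ above 9.5 the high-fitness type would rather pool at zero, so separation collapses.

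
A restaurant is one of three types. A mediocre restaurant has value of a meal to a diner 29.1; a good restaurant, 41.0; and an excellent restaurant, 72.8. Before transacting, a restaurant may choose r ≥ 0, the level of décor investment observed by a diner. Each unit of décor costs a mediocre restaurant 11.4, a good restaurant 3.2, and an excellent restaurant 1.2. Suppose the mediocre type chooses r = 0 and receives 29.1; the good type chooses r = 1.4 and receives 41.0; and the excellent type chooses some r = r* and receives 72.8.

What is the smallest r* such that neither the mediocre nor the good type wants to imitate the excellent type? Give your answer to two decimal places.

11.34

Good type (on-path payoff 41.0 − 3.2×1.4 = 36.52) won't mimic when 36.52 ≥ 72.8 − 3.2·r*, i.e. r* ≥ 11.34.
Mediocre type (on-path payoff 29.1) won't mimic when 29.1 ≥ 72.8 − 11.4·r*, i.e. r* ≥ 3.83.
Both must hold, so r* = max(3.83, 11.34) = 11.34. The good type's constraint binds.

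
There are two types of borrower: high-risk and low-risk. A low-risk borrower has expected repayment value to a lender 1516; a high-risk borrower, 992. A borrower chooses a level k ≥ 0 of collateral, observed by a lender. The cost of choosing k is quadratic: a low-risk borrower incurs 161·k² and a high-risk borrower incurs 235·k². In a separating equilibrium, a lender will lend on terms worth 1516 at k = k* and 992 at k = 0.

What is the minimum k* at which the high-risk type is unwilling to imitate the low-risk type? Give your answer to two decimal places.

1.49

The high-risk type at k = 0 receives 992; imitating at k* yields 1516 − 235·k*².
Indifference: 992 = 1516 − 235·k*², so k*² = (1516 − 992) / 235 ≈ 2.2298.
k* = √2.2298 ≈ 1.49.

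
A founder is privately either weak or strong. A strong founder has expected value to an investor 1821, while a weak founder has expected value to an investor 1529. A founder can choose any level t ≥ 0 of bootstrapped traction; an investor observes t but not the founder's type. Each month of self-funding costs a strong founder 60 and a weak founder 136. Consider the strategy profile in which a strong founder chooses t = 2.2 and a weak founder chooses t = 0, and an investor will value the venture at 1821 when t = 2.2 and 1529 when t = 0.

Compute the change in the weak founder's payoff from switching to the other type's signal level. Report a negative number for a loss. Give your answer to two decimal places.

-7.20

Playing t = 0 the weak founder receives 1529.
Deviating to t = 2.2 brings payment 1821 at cost 136 × 2.2 = 299.2, netting 1521.8.
Gain from deviating: 1521.8 − 1529 = -7.20.
The gain is negative, so the weak type's incentive-compatibility constraint is satisfied.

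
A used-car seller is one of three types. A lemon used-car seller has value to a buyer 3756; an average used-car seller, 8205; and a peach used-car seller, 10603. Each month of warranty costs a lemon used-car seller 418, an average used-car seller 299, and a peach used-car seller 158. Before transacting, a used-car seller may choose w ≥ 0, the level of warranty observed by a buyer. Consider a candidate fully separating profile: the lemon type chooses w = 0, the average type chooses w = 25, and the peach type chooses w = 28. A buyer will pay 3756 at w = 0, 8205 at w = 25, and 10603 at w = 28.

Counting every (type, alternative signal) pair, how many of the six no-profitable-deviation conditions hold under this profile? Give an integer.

4

Lemon (own payoff 3756): to w=25 gives 8205 − 418×25 = -2245 → no gain ✓; to w=28 gives 10603 − 418×28 = -1101 → no gain ✓.
Peach (own payoff 10603 − 158×28 = 6179): to w=0 gives 3756 → no gain ✓; to w=25 gives 8205 − 158×25 = 4255 → no gain ✓.
Average (own payoff 8205 − 299×25 = 730): to w=0 gives 3756 → profitable ✗; to w=28 gives 10603 − 299×28 = 2231 → profitable ✗.
4 of the 6 constraints hold; not an equilibrium.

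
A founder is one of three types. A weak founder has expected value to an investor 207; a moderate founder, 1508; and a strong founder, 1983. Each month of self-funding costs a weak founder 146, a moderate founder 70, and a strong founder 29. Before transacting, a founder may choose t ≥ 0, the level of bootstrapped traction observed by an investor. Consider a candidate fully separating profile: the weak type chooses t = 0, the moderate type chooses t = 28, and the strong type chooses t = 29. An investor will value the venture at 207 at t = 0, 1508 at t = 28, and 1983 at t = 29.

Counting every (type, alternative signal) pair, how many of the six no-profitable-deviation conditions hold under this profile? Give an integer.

Moderate (own payoff 1508 − 70×28 = -452): to t=0 gives 207 → profitable ✗; to t=29 gives 1983 − 70×29 = -47 → profitable ✗.
Strong (own payoff 1983 − 29×29 = 1142): to t=0 gives 207 → no gain ✓; to t=28 gives 1508 − 29×28 = 696 → no gain ✓.
Weak (own payoff 207): to t=28 gives 1508 − 146×28 = -2580 → no gain ✓; to t=29 gives 1983 − 146×29 = -2251 → no gain ✓.
4 of the 6 constraints hold; not an equilibrium.

4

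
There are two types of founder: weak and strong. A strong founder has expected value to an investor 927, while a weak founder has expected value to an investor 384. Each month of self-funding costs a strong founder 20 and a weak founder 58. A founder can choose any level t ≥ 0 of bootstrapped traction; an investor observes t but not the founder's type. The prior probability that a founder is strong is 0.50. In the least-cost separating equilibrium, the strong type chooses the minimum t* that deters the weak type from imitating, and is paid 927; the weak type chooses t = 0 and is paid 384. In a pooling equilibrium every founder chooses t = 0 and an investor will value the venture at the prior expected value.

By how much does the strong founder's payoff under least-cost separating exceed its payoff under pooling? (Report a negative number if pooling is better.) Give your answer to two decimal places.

Least-cost separating signal: t* solves 384 = 927 − 58·t*, so t* = (927 − 384)/58 ≈ 9.3621.
Strong type's separating payoff: 927 − 20 × t* = 927 − 20 × (927 − 384)/58 = 927 − 10860/58 ≈ 739.7586.
Pooling payoff: 0.50 × 927 + 0.50 × 384 = 655.5.
Difference: 739.7586 − 655.5 = 84.2586, i.e. 84.26 to two decimal places.
The strong type prefers to separate.

84.26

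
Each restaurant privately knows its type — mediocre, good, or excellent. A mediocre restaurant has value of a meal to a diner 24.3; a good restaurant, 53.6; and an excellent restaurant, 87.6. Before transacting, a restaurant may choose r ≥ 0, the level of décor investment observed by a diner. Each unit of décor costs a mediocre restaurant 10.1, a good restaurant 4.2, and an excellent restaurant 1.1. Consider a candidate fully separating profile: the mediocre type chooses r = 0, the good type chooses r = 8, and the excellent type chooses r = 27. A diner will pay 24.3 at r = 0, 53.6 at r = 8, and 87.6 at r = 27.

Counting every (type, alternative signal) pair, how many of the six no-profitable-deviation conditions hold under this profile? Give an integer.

Good (own payoff 53.6 − 4.2×8 = 20): to r=0 gives 24.3 → profitable ✗; to r=27 gives 87.6 − 4.2×27 = -25.8 → no gain ✓.
Mediocre (own payoff 24.3): to r=8 gives 53.6 − 10.1×8 = -27.2 → no gain ✓; to r=27 gives 87.6 − 10.1×27 = -185.1 → no gain ✓.
Excellent (own payoff 87.6 − 1.1×27 = 57.9): to r=0 gives 24.3 → no gain ✓; to r=8 gives 53.6 − 1.1×8 = 44.8 → no gain ✓.
5 of the 6 constraints hold; not an equilibrium.

5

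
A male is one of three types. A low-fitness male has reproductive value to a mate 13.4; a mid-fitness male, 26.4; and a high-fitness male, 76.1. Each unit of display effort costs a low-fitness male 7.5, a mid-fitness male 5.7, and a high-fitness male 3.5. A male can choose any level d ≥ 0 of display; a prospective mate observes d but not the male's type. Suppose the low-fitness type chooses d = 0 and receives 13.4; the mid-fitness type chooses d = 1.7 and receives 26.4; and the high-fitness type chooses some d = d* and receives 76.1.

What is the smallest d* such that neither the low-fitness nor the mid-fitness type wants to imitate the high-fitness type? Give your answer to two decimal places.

Mid-fitness type (on-path payoff 26.4 − 5.7×1.7 = 16.71) won't mimic when 16.71 ≥ 76.1 − 5.7·d*, i.e. d* ≥ 10.42.
Low-fitness type (on-path payoff 13.4) won't mimic when 13.4 ≥ 76.1 − 7.5·d*, i.e. d* ≥ 8.36.
Both must hold, so d* = max(8.36, 10.42) = 10.42. The mid-fitness type's constraint binds.

10.42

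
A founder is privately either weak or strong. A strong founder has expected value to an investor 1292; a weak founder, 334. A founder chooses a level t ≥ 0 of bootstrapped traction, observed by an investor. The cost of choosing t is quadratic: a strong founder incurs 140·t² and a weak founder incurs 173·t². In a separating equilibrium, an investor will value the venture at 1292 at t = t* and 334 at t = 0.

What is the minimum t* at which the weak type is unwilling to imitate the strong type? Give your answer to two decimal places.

The weak type at t = 0 receives 334; imitating at t* yields 1292 − 173·t*².
Indifference: 334 = 1292 − 173·t*², so t*² = (1292 − 334) / 173 ≈ 5.5376.
t* = √5.5376 ≈ 2.35.

2.35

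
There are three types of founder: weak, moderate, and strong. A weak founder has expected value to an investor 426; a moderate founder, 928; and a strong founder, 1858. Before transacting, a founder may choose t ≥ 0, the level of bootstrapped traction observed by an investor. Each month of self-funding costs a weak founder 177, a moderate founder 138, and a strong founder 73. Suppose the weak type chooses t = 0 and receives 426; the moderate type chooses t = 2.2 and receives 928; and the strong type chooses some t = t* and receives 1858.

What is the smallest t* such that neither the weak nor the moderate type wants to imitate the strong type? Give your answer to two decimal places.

Weak type (on-path payoff 426) won't mimic when 426 ≥ 1858 − 177·t*, i.e. t* ≥ 8.09.
Moderate type (on-path payoff 928 − 138×2.2 = 624.4) won't mimic when 624.4 ≥ 1858 − 138·t*, i.e. t* ≥ 8.94.
Both must hold, so t* = max(8.09, 8.94) = 8.94. The moderate type's constraint binds.

8.94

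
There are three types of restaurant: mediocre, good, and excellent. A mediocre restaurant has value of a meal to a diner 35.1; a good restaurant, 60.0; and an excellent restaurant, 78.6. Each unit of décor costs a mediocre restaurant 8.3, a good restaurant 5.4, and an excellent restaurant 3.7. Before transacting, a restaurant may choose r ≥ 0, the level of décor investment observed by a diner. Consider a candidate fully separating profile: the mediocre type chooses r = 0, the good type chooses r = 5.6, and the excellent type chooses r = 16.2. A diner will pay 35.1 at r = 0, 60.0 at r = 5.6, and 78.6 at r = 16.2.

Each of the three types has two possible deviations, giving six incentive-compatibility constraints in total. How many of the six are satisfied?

Good (own payoff 60.0 − 5.4×5.6 = 29.76): to r=0 gives 35.1 → profitable ✗; to r=16.2 gives 78.6 − 5.4×16.2 = -8.88 → no gain ✓.
Excellent (own payoff 78.6 − 3.7×16.2 = 18.66): to r=0 gives 35.1 → profitable ✗; to r=5.6 gives 60.0 − 3.7×5.6 = 39.28 → profitable ✗.
Mediocre (own payoff 35.1): to r=5.6 gives 60.0 − 8.3×5.6 = 13.52 → no gain ✓; to r=16.2 gives 78.6 − 8.3×16.2 = -55.86 → no gain ✓.
3 of the 6 constraints hold; not an equilibrium.

3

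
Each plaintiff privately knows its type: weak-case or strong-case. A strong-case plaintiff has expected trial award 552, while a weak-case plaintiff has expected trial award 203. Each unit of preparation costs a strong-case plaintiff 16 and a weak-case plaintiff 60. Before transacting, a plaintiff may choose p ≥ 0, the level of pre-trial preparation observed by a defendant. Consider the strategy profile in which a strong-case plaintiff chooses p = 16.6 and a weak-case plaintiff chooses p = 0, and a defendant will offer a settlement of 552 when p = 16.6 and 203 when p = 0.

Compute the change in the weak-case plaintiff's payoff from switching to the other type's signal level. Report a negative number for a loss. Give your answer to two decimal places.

-647.00

Playing p = 0 the weak-case plaintiff receives 203.
Deviating to p = 16.6 brings payment 552 at cost 60 × 16.6 = 996, netting -444.
Gain from deviating: -444 − 203 = -647.00.
The gain is negative, so the weak-case type's incentive-compatibility constraint is satisfied.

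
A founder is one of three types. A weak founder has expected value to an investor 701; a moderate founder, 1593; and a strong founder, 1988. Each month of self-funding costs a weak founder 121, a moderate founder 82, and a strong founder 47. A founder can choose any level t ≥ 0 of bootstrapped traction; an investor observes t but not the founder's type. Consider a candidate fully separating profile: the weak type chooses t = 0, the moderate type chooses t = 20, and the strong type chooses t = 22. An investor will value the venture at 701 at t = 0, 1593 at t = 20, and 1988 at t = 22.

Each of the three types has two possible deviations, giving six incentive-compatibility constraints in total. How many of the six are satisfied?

Strong (own payoff 1988 − 47×22 = 954): to t=0 gives 701 → no gain ✓; to t=20 gives 1593 − 47×20 = 653 → no gain ✓.
Moderate (own payoff 1593 − 82×20 = -47): to t=0 gives 701 → profitable ✗; to t=22 gives 1988 − 82×22 = 184 → profitable ✗.
Weak (own payoff 701): to t=20 gives 1593 − 121×20 = -827 → no gain ✓; to t=22 gives 1988 − 121×22 = -674 → no gain ✓.
4 of the 6 constraints hold; not an equilibrium.

4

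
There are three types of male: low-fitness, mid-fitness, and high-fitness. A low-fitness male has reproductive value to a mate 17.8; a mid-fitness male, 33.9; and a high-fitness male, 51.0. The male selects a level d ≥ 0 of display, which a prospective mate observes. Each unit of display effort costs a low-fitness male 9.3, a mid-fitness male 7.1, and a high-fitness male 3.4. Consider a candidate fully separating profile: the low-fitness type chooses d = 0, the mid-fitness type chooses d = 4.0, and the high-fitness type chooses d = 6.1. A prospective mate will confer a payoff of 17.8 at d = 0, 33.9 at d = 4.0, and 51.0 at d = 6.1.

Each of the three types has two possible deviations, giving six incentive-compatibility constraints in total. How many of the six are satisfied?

Low-fitness (own payoff 17.8): to d=4.0 gives 33.9 − 9.3×4.0 = -3.3 → no gain ✓; to d=6.1 gives 51.0 − 9.3×6.1 = -5.73 → no gain ✓.
High-fitness (own payoff 51.0 − 3.4×6.1 = 30.26): to d=0 gives 17.8 → no gain ✓; to d=4.0 gives 33.9 − 3.4×4.0 = 20.3 → no gain ✓.
Mid-fitness (own payoff 33.9 − 7.1×4.0 = 5.5): to d=0 gives 17.8 → profitable ✗; to d=6.1 gives 51.0 − 7.1×6.1 = 7.69 → profitable ✗.
4 of the 6 constraints hold; not an equilibrium.

4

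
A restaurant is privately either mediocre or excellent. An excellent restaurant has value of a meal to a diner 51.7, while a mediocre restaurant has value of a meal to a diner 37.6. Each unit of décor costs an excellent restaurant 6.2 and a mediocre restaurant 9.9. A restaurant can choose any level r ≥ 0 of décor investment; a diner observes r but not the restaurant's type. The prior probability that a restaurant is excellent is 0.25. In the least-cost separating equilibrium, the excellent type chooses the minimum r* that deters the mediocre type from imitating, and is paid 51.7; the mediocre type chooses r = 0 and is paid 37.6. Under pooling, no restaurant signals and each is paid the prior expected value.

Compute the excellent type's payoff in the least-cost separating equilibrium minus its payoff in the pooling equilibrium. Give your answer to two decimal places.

Least-cost separating signal: r* solves 37.6 = 51.7 − 9.9·r*, so r* = (51.7 − 37.6)/9.9 ≈ 1.4242.
Excellent type's separating payoff: 51.7 − 6.2 × r* = 51.7 − 6.2 × (51.7 − 37.6)/9.9 = 51.7 − 87.42/9.9 ≈ 42.8697.
Pooling payoff: 0.25 × 51.7 + 0.75 × 37.6 = 41.125.
Difference: 42.8697 − 41.125 = 1.7447, i.e. 1.74 to two decimal places.
The excellent type prefers to separate.

1.74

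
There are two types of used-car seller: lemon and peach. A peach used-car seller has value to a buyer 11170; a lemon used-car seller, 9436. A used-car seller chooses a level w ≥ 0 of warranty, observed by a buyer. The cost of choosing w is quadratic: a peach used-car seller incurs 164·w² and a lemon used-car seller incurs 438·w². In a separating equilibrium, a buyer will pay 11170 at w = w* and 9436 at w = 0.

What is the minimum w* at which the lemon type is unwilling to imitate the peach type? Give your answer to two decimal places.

1.99

The lemon type at w = 0 receives 9436; imitating at w* yields 11170 − 438·w*².
Indifference: 9436 = 11170 − 438·w*², so w*² = (11170 − 9436) / 438 ≈ 3.9589.
w* = √3.9589 ≈ 1.99.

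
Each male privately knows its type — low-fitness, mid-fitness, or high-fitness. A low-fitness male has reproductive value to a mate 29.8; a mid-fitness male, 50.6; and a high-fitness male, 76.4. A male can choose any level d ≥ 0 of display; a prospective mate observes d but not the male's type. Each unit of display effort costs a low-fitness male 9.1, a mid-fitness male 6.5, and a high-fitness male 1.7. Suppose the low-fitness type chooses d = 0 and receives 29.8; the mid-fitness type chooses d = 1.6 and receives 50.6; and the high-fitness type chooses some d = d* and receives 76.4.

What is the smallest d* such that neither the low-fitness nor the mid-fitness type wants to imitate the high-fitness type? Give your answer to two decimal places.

5.57

Mid-fitness type (on-path payoff 50.6 − 6.5×1.6 = 40.2) won't mimic when 40.2 ≥ 76.4 − 6.5·d*, i.e. d* ≥ 5.57.
Low-fitness type (on-path payoff 29.8) won't mimic when 29.8 ≥ 76.4 − 9.1·d*, i.e. d* ≥ 5.12.
Both must hold, so d* = max(5.12, 5.57) = 5.57. The mid-fitness type's constraint binds.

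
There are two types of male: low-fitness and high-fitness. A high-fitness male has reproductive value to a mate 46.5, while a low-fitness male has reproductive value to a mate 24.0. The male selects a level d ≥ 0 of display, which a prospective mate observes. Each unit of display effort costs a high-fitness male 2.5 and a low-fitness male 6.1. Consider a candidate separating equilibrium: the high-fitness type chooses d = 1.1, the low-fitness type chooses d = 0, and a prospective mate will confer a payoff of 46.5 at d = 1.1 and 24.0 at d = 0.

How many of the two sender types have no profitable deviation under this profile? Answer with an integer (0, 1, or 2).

1

High-fitness type: signal → 46.5 − 2.5 × 1.1 = 43.75; deviate to 0 → 24.0. IC holds (43.75 ≥ 24.0).
Low-fitness type: stay at 0 → 24.0; mimic → 46.5 − 6.1 × 1.1 = 39.79. IC fails (24.0 < 39.79).
1 of 2 constraints hold, so this profile is not an equilibrium.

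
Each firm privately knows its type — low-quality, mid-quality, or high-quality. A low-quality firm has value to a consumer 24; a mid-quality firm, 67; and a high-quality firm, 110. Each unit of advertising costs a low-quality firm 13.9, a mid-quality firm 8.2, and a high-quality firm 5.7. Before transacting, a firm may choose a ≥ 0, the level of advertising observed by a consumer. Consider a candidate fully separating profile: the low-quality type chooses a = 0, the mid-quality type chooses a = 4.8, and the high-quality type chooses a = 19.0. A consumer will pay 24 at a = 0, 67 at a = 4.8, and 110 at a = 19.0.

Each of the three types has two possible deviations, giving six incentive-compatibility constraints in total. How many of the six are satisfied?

4

High-quality (own payoff 110 − 5.7×19.0 = 1.7): to a=0 gives 24 → profitable ✗; to a=4.8 gives 67 − 5.7×4.8 = 39.64 → profitable ✗.
Low-quality (own payoff 24): to a=4.8 gives 67 − 13.9×4.8 = 0.28 → no gain ✓; to a=19.0 gives 110 − 13.9×19.0 = -154.1 → no gain ✓.
Mid-quality (own payoff 67 − 8.2×4.8 = 27.64): to a=0 gives 24 → no gain ✓; to a=19.0 gives 110 − 8.2×19.0 = -45.8 → no gain ✓.
4 of the 6 constraints hold; not an equilibrium.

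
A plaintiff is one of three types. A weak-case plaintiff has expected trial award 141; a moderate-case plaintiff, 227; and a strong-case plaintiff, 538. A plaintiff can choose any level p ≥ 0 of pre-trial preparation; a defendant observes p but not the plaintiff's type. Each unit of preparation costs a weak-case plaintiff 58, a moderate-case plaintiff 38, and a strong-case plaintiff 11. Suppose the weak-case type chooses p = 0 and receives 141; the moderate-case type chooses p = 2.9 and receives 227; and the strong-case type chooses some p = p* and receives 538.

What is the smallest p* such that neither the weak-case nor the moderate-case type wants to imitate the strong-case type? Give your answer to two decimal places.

11.08

Weak-case type (on-path payoff 141) won't mimic when 141 ≥ 538 − 58·p*, i.e. p* ≥ 6.84.
Moderate-case type (on-path payoff 227 − 38×2.9 = 116.8) won't mimic when 116.8 ≥ 538 − 38·p*, i.e. p* ≥ 11.08.
Both must hold, so p* = max(6.84, 11.08) = 11.08. The moderate-case type's constraint binds.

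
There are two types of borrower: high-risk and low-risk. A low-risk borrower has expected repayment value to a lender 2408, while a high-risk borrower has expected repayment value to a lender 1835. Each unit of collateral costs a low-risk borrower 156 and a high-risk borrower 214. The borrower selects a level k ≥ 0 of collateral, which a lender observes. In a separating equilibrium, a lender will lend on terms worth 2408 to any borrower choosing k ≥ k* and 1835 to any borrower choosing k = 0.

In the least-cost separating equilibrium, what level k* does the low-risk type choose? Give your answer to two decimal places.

A high-risk borrower choosing k = 0 receives 1835.
Imitating at k* instead would pay 2408 at cost 214·k*, netting 2408 − 214·k*.
Indifference: 1835 = 2408 − 214·k*, so k* = (2408 − 1835) / 214 ≈ 2.68.
At k* the high-risk type's incentive constraint just binds; the low-risk type strictly prefers k* since its per-unit cost is lower.

2.68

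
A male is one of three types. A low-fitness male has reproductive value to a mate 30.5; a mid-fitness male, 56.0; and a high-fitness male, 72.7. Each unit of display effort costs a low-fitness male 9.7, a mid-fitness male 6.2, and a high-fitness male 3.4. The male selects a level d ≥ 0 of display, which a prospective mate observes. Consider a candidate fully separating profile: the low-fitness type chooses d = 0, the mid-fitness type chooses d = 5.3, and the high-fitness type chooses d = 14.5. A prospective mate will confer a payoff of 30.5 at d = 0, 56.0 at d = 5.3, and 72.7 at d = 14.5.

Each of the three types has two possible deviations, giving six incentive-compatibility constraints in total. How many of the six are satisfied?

Mid-fitness (own payoff 56.0 − 6.2×5.3 = 23.14): to d=0 gives 30.5 → profitable ✗; to d=14.5 gives 72.7 − 6.2×14.5 = -17.2 → no gain ✓.
Low-fitness (own payoff 30.5): to d=5.3 gives 56.0 − 9.7×5.3 = 4.59 → no gain ✓; to d=14.5 gives 72.7 − 9.7×14.5 = -67.95 → no gain ✓.
High-fitness (own payoff 72.7 − 3.4×14.5 = 23.4): to d=0 gives 30.5 → profitable ✗; to d=5.3 gives 56.0 − 3.4×5.3 = 37.98 → profitable ✗.
3 of the 6 constraints hold; not an equilibrium.

3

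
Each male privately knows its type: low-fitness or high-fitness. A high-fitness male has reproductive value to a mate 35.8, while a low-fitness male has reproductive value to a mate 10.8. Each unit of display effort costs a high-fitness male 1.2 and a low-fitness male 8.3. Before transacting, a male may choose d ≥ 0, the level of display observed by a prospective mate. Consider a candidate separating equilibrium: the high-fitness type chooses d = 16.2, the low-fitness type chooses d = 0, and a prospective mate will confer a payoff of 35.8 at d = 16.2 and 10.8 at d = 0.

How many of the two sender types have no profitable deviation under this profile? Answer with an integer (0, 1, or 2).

Low-fitness type: stay at 0 → 10.8; mimic → 35.8 − 8.3 × 16.2 = -98.66. IC holds (10.8 ≥ -98.66).
High-fitness type: signal → 35.8 − 1.2 × 16.2 = 16.36; deviate to 0 → 10.8. IC holds (16.36 ≥ 10.8).
2 of 2 constraints hold, so this is a separating equilibrium.

2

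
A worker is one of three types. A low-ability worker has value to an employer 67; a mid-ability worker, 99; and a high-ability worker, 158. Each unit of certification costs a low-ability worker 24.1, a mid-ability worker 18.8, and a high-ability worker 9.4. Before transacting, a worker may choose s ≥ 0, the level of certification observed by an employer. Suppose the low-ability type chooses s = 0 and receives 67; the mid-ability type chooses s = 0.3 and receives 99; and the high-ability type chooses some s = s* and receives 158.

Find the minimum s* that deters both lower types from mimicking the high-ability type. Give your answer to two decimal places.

3.78

Low-ability type (on-path payoff 67) won't mimic when 67 ≥ 158 − 24.1·s*, i.e. s* ≥ 3.78.
Mid-ability type (on-path payoff 99 − 18.8×0.3 = 93.36) won't mimic when 93.36 ≥ 158 − 18.8·s*, i.e. s* ≥ 3.44.
Both must hold, so s* = max(3.78, 3.44) = 3.78. The low-ability type's constraint binds.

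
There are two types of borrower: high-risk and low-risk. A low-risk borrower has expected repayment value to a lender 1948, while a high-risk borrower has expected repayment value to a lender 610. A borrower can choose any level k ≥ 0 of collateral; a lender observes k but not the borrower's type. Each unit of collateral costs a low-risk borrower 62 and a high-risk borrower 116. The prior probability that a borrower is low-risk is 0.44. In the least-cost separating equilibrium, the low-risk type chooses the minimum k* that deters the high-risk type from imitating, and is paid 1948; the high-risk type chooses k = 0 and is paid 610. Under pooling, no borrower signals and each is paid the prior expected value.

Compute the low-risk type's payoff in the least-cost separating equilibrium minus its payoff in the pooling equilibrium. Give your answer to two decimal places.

Least-cost separating signal: k* solves 610 = 1948 − 116·k*, so k* = (1948 − 610)/116 ≈ 11.5345.
Low-risk type's separating payoff: 1948 − 62 × k* = 1948 − 62 × (1948 − 610)/116 = 1948 − 82956/116 ≈ 1232.8621.
Pooling payoff: 0.44 × 1948 + 0.56 × 610 = 1198.72.
Difference: 1232.8621 − 1198.72 = 34.1421, i.e. 34.14 to two decimal places.
The low-risk type prefers to separate.

34.14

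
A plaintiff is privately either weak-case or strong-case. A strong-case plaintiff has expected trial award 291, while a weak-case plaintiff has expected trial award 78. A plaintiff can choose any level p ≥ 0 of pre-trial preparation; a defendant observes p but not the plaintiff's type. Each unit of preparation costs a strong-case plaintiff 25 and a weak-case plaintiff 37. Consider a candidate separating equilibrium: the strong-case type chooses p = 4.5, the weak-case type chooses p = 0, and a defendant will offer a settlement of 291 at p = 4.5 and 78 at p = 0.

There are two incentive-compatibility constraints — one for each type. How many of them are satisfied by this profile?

Weak-case type: stay at 0 → 78; mimic → 291 − 37 × 4.5 = 124.5. IC fails (78 < 124.5).
Strong-case type: signal → 291 − 25 × 4.5 = 178.5; deviate to 0 → 78. IC holds (178.5 ≥ 78).
1 of 2 constraints hold, so this profile is not an equilibrium.

1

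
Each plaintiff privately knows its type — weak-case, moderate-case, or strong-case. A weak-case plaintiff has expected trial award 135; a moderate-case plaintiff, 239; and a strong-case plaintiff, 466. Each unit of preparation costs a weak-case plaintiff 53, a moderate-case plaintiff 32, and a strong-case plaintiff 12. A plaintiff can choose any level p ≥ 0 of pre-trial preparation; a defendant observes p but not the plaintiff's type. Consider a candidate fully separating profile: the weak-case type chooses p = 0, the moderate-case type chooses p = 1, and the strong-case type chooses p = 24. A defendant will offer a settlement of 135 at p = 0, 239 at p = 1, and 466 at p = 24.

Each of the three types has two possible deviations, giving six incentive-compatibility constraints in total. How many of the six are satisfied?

4

Weak-case (own payoff 135): to p=1 gives 239 − 53×1 = 186 → profitable ✗; to p=24 gives 466 − 53×24 = -806 → no gain ✓.
Moderate-case (own payoff 239 − 32×1 = 207): to p=0 gives 135 → no gain ✓; to p=24 gives 466 − 32×24 = -302 → no gain ✓.
Strong-case (own payoff 466 − 12×24 = 178): to p=0 gives 135 → no gain ✓; to p=1 gives 239 − 12×1 = 227 → profitable ✗.
4 of the 6 constraints hold; not an equilibrium.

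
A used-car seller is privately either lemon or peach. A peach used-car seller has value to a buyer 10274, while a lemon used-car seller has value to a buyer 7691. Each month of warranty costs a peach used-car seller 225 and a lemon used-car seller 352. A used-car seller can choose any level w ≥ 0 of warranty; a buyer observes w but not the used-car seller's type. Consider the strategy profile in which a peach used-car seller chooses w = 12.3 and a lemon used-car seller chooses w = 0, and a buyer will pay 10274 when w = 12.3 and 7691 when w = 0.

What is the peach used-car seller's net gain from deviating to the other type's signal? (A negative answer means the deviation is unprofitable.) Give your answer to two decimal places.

184.50

Playing w = 12.3 the peach used-car seller receives 10274 − 225 × 12.3 = 7506.5.
Deviating to w = 0 yields 7691 instead.
Gain from deviating: 7691 − 7506.5 = 184.50.
The gain is positive, so the peach type's incentive-compatibility constraint is violated — this profile is not a separating equilibrium.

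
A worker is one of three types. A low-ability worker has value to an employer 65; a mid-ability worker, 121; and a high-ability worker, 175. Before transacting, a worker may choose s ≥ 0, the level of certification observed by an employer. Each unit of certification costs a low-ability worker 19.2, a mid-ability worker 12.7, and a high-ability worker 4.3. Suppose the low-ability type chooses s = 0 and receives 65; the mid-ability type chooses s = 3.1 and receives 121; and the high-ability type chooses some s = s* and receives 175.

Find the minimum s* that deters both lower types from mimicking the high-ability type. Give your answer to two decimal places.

Low-ability type (on-path payoff 65) won't mimic when 65 ≥ 175 − 19.2·s*, i.e. s* ≥ 5.73.
Mid-ability type (on-path payoff 121 − 12.7×3.1 = 81.63) won't mimic when 81.63 ≥ 175 − 12.7·s*, i.e. s* ≥ 7.35.
Both must hold, so s* = max(5.73, 7.35) = 7.35. The mid-ability type's constraint binds.

7.35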